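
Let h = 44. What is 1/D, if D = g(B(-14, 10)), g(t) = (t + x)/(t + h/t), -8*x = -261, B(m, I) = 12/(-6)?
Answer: -192/245 ≈ -0.78367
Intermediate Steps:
B(m, I) = -2 (B(m, I) = 12*(-⅙) = -2)
x = 261/8 (x = -⅛*(-261) = 261/8 ≈ 32.625)
g(t) = (261/8 + t)/(t + 44/t) (g(t) = (t + 261/8)/(t + 44/t) = (261/8 + t)/(t + 44/t))
D = -245/192 (D = (⅛)*(-2)*(261 + 8*(-2))/(44 + (-2)²) = (⅛)*(-2)*(261 - 16)/(44 + 4) = (⅛)*(-2)*245/48 = (⅛)*(-2)*(1/48)*245 = -245/192 ≈ -1.2760)
1/D = 1/(-245/192) = -192/245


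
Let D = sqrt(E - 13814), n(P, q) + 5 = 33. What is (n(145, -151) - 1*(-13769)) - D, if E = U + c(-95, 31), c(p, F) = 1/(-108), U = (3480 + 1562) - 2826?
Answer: 13797 - I*sqrt(3757755)/18 ≈ 13797.0 - 107.69*I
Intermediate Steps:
U = 2216 (U = 5042 - 2826 = 2216)
n(P, q) = 28 (n(P, q) = -5 + 33 = 28)
c(p, F) = -1/108
E = 239327/108 (E = 2216 - 1/108 = 239327/108 ≈ 2216.0)
D = I*sqrt(3757755)/18 (D = sqrt(239327/108 - 13814) = sqrt(-1252585/108) = I*sqrt(3757755)/18 ≈ 107.69*I)
(n(145, -151) - 1*(-13769)) - D = (28 - 1*(-13769)) - I*sqrt(3757755)/18 = (28 + 13769) - I*sqrt(3757755)/18 = 13797 - I*sqrt(3757755)/18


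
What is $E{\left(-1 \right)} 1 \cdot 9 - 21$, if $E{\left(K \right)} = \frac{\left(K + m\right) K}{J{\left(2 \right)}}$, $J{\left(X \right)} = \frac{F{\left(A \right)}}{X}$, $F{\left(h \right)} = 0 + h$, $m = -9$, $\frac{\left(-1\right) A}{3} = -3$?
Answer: $-1$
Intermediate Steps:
$A = 9$ ($A = \left(-3\right) \left(-3\right) = 9$)
$F{\left(h \right)} = h$
$J{\left(X \right)} = \frac{9}{X}$
$E{\left(K \right)} = \frac{2 K \left(-9 + K\right)}{9}$ ($E{\left(K \right)} = \frac{\left(K - 9\right) K}{9 \cdot \frac{1}{2}} = \frac{\left(-9 + K\right) K}{9 \cdot \frac{1}{2}} = \frac{K \left(-9 + K\right)}{\frac{9}{2}} = K \left(-9 + K\right) \frac{2}{9} = \frac{2 K \left(-9 + K\right)}{9}$)
$E{\left(-1 \right)} 1 \cdot 9 - 21 = \frac{2}{9} \left(-1\right) \left(-9 - 1\right) 1 \cdot 9 - 21 = \frac{2}{9} \left(-1\right) \left(-10\right) 9 - 21 = \frac{20}{9} \cdot 9 - 21 = 20 - 21 = -1$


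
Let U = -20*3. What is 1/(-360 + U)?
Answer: -1/420 ≈ -0.0023810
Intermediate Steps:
U = -60
1/(-360 + U) = 1/(-360 - 60) = 1/(-420) = -1/420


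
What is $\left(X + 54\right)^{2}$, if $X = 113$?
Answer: $27889$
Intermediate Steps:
$\left(X + 54\right)^{2} = \left(113 + 54\right)^{2} = 167^{2} = 27889$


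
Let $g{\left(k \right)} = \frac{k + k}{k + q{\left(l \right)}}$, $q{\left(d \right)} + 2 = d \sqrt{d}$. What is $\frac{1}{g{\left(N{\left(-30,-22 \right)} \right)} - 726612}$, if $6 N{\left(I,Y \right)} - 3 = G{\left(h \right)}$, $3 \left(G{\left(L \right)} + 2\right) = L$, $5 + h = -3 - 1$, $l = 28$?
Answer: $- \frac{71759837821}{52141559283878734} + \frac{84 \sqrt{7}}{26070779641939367} \approx -1.3763 \cdot 10^{-6}$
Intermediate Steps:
$h = -9$ ($h = -5 - 4 = -9$)
$G{\left(L \right)} = -2 + \frac{L}{3}$
$N{\left(I,Y \right)} = - \frac{1}{3}$ ($N{\left(I,Y \right)} = \frac{1}{2} + \frac{-2 + \frac{1}{3} \left(-9\right)}{6} = \frac{1}{2} + \frac{-2 - 3}{6} = \frac{1}{2} + \frac{1}{6} \left(-5\right) = \frac{1}{2} - \frac{5}{6} = - \frac{1}{3}$)
$q{\left(d \right)} = -2 + d^{\frac{3}{2}}$ ($q{\left(d \right)} = -2 + d \sqrt{d} = -2 + d^{\frac{3}{2}}$)
$g{\left(k \right)} = \frac{2 k}{-2 + k + 56 \sqrt{7}}$ ($g{\left(k \right)} = \frac{k + k}{k - \left(2 - 28^{\frac{3}{2}}\right)} = \frac{2 k}{k - \left(2 - 56 \sqrt{7}\right)} = \frac{2 k}{-2 + k + 56 \sqrt{7}}$)
$\frac{1}{g{\left(N{\left(-30,-22 \right)} \right)} - 726612} = \frac{1}{2 \left(- \frac{1}{3}\right) \frac{1}{-2 - \frac{1}{3} + 56 \sqrt{7}} - 726612} = \frac{1}{2 \left(- \frac{1}{3}\right) \frac{1}{- \frac{7}{3} + 56 \sqrt{7}} - 726612} = \frac{1}{- \frac{2}{3 \left(- \frac{7}{3} + 56 \sqrt{7}\right)} - 726612} = \frac{1}{-726612 - \frac{2}{3 \left(- \frac{7}{3} + 56 \sqrt{7}\right)}}$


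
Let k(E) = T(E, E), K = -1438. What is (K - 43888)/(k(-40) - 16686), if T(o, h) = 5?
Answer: 45326/16681 ≈ 2.7172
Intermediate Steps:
k(E) = 5
(K - 43888)/(k(-40) - 16686) = (-1438 - 43888)/(5 - 16686) = -45326/(-16681) = -45326*(-1/16681) = 45326/16681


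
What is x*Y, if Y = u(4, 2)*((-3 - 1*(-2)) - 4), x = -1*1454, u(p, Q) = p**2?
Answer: 116320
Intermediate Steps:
x = -1454
Y = -80 (Y = 4**2*((-3 - 1*(-2)) - 4) = 16*((-3 + 2) - 4) = 16*(-1 - 4) = 16*(-5) = -80)
x*Y = -1454*(-80) = 116320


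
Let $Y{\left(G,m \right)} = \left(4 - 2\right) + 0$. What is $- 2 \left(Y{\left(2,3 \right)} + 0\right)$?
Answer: $-4$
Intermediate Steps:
$Y{\left(G,m \right)} = 2$ ($Y{\left(G,m \right)} = 2 + 0 = 2$)
$- 2 \left(Y{\left(2,3 \right)} + 0\right) = - 2 \left(2 + 0\right) = \left(-2\right) 2 = -4$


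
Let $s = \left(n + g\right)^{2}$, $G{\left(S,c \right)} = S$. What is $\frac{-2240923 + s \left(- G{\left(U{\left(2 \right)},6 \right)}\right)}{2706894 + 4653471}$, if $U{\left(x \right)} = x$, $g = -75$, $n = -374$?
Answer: $- \frac{176275}{490691} \approx -0.35924$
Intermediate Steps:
$s = 201601$ ($s = \left(-374 - 75\right)^{2} = \left(-449\right)^{2} = 201601$)
$\frac{-2240923 + s \left(- G{\left(U{\left(2 \right)},6 \right)}\right)}{2706894 + 4653471} = \frac{-2240923 + 201601 \left(\left(-1\right) 2\right)}{2706894 + 4653471} = \frac{-2240923 + 201601 \left(-2\right)}{7360365} = \left(-2240923 - 403202\right) \frac{1}{7360365} = \left(-2644125\right) \frac{1}{7360365} = - \frac{176275}{490691}$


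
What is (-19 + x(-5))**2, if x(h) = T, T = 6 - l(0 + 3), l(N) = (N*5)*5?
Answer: 7744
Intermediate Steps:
l(N) = 25*N (l(N) = (5*N)*5 = 25*N)
T = -69 (T = 6 - 25*(0 + 3) = 6 - 25*3 = 6 - 1*75 = 6 - 75 = -69)
x(h) = -69
(-19 + x(-5))**2 = (-19 - 69)**2 = (-88)**2 = 7744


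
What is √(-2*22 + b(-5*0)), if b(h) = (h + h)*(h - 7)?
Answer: 2*I*√11 ≈ 6.6332*I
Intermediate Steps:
b(h) = 2*h*(-7 + h) (b(h) = (2*h)*(-7 + h) = 2*h*(-7 + h))
√(-2*22 + b(-5*0)) = √(-2*22 + 2*(-5*0)*(-7 - 5*0)) = √(-44 + 2*0*(-7 + 0)) = √(-44 + 2*0*(-7)) = √(-44 + 0) = √(-44) = 2*I*√11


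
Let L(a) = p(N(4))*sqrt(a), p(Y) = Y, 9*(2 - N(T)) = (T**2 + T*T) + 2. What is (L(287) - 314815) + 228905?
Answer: -85910 - 16*sqrt(287)/9 ≈ -85940.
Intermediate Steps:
N(T) = 16/9 - 2*T**2/9 (N(T) = 2 - ((T**2 + T*T) + 2)/9 = 2 - ((T**2 + T**2) + 2)/9 = 2 - (2*T**2 + 2)/9 = 2 - (2 + 2*T**2)/9 = 2 + (-2/9 - 2*T**2/9) = 16/9 - 2*T**2/9)
L(a) = -16*sqrt(a)/9 (L(a) = (16/9 - 2/9*4**2)*sqrt(a) = (16/9 - 2/9*16)*sqrt(a) = (16/9 - 32/9)*sqrt(a) = -16*sqrt(a)/9)
(L(287) - 314815) + 228905 = (-16*sqrt(287)/9 - 314815) + 228905 = (-314815 - 16*sqrt(287)/9) + 228905 = -85910 - 16*sqrt(287)/9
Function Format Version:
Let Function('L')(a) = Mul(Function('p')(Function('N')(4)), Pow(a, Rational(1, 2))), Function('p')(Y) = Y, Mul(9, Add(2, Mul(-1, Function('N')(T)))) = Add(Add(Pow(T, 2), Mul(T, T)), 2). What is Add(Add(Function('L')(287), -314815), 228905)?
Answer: Add(-85910, Mul(Rational(-16, 9), Pow(287, Rational(1, 2)))) ≈ -85940.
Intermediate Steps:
Function('N')(T) = Add(Rational(16, 9), Mul(Rational(-2, 9), Pow(T, 2))) (Function('N')(T) = Add(2, Mul(Rational(-1, 9), Add(Add(Pow(T, 2), Mul(T, T)), 2))) = Add(2, Mul(Rational(-1, 9), Add(Add(Pow(T, 2), Pow(T, 2)), 2))) = Add(2, Mul(Rational(-1, 9), Add(Mul(2, Pow(T, 2)), 2))) = Add(2, Mul(Rational(-1, 9), Add(2, Mul(2, Pow(T, 2))))) = Add(2, Add(Rational(-2, 9), Mul(Rational(-2, 9), Pow(T, 2)))) = Add(Rational(16, 9), Mul(Rational(-2, 9), Pow(T, 2))))
Function('L')(a) = Mul(Rational(-16, 9), Pow(a, Rational(1, 2))) (Function('L')(a) = Mul(Add(Rational(16, 9), Mul(Rational(-2, 9), Pow(4, 2))), Pow(a, Rational(1, 2))) = Mul(Add(Rational(16, 9), Mul(Rational(-2, 9), 16)), Pow(a, Rational(1, 2))) = Mul(Add(Rational(16, 9), Rational(-32, 9)), Pow(a, Rational(1, 2))) = Mul(Rational(-16, 9), Pow(a, Rational(1, 2))))
Add(Add(Function('L')(287), -314815), 228905) = Add(Add(Mul(Rational(-16, 9), Pow(287, Rational(1, 2))), -314815), 228905) = Add(Add(-314815, Mul(Rational(-16, 9), Pow(287, Rational(1, 2)))), 228905) = Add(-85910, Mul(Rational(-16, 9), Pow(287, Rational(1, 2))))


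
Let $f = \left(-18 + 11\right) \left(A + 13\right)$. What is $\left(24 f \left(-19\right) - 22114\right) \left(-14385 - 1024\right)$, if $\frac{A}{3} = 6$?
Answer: $-1183996742$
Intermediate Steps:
$A = 18$ ($A = 3 \cdot 6 = 18$)
$f = -217$ ($f = \left(-18 + 11\right) \left(18 + 13\right) = \left(-7\right) 31 = -217$)
$\left(24 f \left(-19\right) - 22114\right) \left(-14385 - 1024\right) = \left(24 \left(-217\right) \left(-19\right) - 22114\right) \left(-14385 - 1024\right) = \left(\left(-5208\right) \left(-19\right) - 22114\right) \left(-15409\right) = \left(98952 - 22114\right) \left(-15409\right) = 76838 \left(-15409\right) = -1183996742$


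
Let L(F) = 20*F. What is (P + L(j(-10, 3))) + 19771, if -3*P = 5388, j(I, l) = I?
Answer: 17775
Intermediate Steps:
P = -1796 (P = -⅓*5388 = -1796)
(P + L(j(-10, 3))) + 19771 = (-1796 + 20*(-10)) + 19771 = (-1796 - 200) + 19771 = -1996 + 19771 = 17775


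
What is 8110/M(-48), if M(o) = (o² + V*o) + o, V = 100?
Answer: -4055/1272 ≈ -3.1879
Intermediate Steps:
M(o) = o² + 101*o (M(o) = (o² + 100*o) + o = o² + 101*o)
8110/M(-48) = 8110/((-48*(101 - 48))) = 8110/((-48*53)) = 8110/(-2544) = 8110*(-1/2544) = -4055/1272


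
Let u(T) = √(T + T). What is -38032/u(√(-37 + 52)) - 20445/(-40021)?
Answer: 20445/40021 - 19016*√2*15^(¾)/15 ≈ -13665.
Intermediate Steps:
u(T) = √2*√T (u(T) = √(2*T) = √2*√T)
-38032/u(√(-37 + 52)) - 20445/(-40021) = -38032*√2/(2*(-37 + 52)^(¼)) - 20445/(-40021) = -38032*√2*15^(¾)/30 - 20445*(-1/40021) = -38032*√2*15^(¾)/30 + 20445/40021 = -19016*√2*15^(¾)/15 + 20445/40021 = 20445/40021 - 19016*√2*15^(¾)/15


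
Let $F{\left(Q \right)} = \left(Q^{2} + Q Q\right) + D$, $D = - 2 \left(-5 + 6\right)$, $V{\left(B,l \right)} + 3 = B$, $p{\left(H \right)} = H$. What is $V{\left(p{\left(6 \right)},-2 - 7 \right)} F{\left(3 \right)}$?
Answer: $48$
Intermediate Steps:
$V{\left(B,l \right)} = -3 + B$
$D = -2$ ($D = \left(-2\right) 1 = -2$)
$F{\left(Q \right)} = -2 + 2 Q^{2}$ ($F{\left(Q \right)} = \left(Q^{2} + Q Q\right) - 2 = \left(Q^{2} + Q^{2}\right) - 2 = 2 Q^{2} - 2 = -2 + 2 Q^{2}$)
$V{\left(p{\left(6 \right)},-2 - 7 \right)} F{\left(3 \right)} = \left(-3 + 6\right) \left(-2 + 2 \cdot 3^{2}\right) = 3 \left(-2 + 2 \cdot 9\right) = 3 \left(-2 + 18\right) = 3 \cdot 16 = 48$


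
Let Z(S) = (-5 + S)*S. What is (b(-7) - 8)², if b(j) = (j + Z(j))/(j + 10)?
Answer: 2809/9 ≈ 312.11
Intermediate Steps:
Z(S) = S*(-5 + S)
b(j) = (j + j*(-5 + j))/(10 + j) (b(j) = (j + j*(-5 + j))/(j + 10) = (j + j*(-5 + j))/(10 + j))
(b(-7) - 8)² = (-7*(-4 - 7)/(10 - 7) - 8)² = (-7*(-11)/3 - 8)² = (-7*⅓*(-11) - 8)² = (77/3 - 8)² = (53/3)² = 2809/9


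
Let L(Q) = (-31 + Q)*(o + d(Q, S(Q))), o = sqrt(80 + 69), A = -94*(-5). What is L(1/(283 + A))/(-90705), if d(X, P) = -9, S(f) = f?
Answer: -23342/7588985 + 23342*sqrt(149)/68300865 ≈ 0.0010958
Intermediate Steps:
A = 470
o = sqrt(149) ≈ 12.207
L(Q) = (-31 + Q)*(-9 + sqrt(149)) (L(Q) = (-31 + Q)*(sqrt(149) - 9) = (-31 + Q)*(-9 + sqrt(149)))
L(1/(283 + A))/(-90705) = (279 - 31*sqrt(149) - 9/(283 + 470) + sqrt(149)/(283 + 470))/(-90705) = (279 - 31*sqrt(149) - 9/753 + sqrt(149)/753)*(-1/90705) = (279 - 31*sqrt(149) - 9*1/753 + sqrt(149)/753)*(-1/90705) = (279 - 31*sqrt(149) - 3/251 + sqrt(149)/753)*(-1/90705) = (70026/251 - 23342*sqrt(149)/753)*(-1/90705) = -23342/7588985 + 23342*sqrt(149)/68300865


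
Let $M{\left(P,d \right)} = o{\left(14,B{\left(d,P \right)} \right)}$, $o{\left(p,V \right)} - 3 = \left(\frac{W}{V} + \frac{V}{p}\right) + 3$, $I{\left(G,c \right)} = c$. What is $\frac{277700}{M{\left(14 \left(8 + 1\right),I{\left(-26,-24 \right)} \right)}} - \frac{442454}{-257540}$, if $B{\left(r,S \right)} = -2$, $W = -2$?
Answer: $\frac{31290827737}{772620} \approx 40500.0$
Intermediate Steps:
$o{\left(p,V \right)} = 6 - \frac{2}{V} + \frac{V}{p}$ ($o{\left(p,V \right)} = 3 + \left(\left(- \frac{2}{V} + \frac{V}{p}\right) + 3\right) = 3 + \left(3 - \frac{2}{V} + \frac{V}{p}\right) = 6 - \frac{2}{V} + \frac{V}{p}$)
$M{\left(P,d \right)} = \frac{48}{7}$ ($M{\left(P,d \right)} = 6 - \frac{2}{-2} - \frac{2}{14} = 6 - -1 - \frac{1}{7} = 6 + 1 - \frac{1}{7} = \frac{48}{7}$)
$\frac{277700}{M{\left(14 \left(8 + 1\right),I{\left(-26,-24 \right)} \right)}} - \frac{442454}{-257540} = \frac{277700}{\frac{48}{7}} - \frac{442454}{-257540} = 277700 \cdot \frac{7}{48} - - \frac{221227}{128770} = \frac{485975}{12} + \frac{221227}{128770} = \frac{31290827737}{772620}$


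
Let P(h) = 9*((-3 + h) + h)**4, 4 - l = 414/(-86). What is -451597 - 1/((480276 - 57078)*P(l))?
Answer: -269240101752891777015175/596195505623136942 ≈ -4.5160e+5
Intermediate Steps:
l = 379/43 (l = 4 - 414/(-86) = 4 - 414*(-1)/86 = 4 - 1*(-207/43) = 4 + 207/43 = 379/43 ≈ 8.8139)
P(h) = 9*(-3 + 2*h)**4
-451597 - 1/((480276 - 57078)*P(l)) = -451597 - 1/((480276 - 57078)*(9*(-3 + 2*(379/43))**4)) = -451597 - 1/(423198*(9*(-3 + 758/43)**4)) = -451597 - 1/(423198*(9*(629/43)**4)) = -451597 - 1/(423198*(9*(156531800881/3418801))) = -451597 - 1/(423198*1408786207929/3418801) = -451597 - 3418801/(423198*1408786207929) = -451597 - 1*3418801/596195505623136942 = -451597 - 3418801/596195505623136942 = -269240101752891777015175/596195505623136942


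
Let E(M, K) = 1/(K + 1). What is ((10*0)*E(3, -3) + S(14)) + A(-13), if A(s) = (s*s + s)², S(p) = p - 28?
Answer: 24322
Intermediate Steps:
E(M, K) = 1/(1 + K)
S(p) = -28 + p
A(s) = (s + s²)² (A(s) = (s² + s)² = (s + s²)²)
((10*0)*E(3, -3) + S(14)) + A(-13) = ((10*0)/(1 - 3) + (-28 + 14)) + (-13)²*(1 - 13)² = (0/(-2) - 14) + 169*(-12)² = (0*(-½) - 14) + 169*144 = (0 - 14) + 24336 = -14 + 24336 = 24322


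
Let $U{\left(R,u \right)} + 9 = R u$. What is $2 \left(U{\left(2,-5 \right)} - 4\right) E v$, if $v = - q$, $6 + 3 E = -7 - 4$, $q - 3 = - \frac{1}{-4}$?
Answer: $- \frac{5083}{6} \approx -847.17$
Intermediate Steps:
$q = \frac{13}{4}$ ($q = 3 - \frac{1}{-4} = 3 - - \frac{1}{4} = 3 + \frac{1}{4} = \frac{13}{4} \approx 3.25$)
$U{\left(R,u \right)} = -9 + R u$
$E = - \frac{17}{3}$ ($E = -2 + \frac{-7 - 4}{3} = -2 + \frac{1}{3} \left(-11\right) = -2 - \frac{11}{3} = - \frac{17}{3} \approx -5.6667$)
$v = - \frac{13}{4}$ ($v = \left(-1\right) \frac{13}{4} = - \frac{13}{4} \approx -3.25$)
$2 \left(U{\left(2,-5 \right)} - 4\right) E v = 2 \left(\left(-9 + 2 \left(-5\right)\right) - 4\right) \left(- \frac{17}{3}\right) \left(- \frac{13}{4}\right) = 2 \left(\left(-9 - 10\right) - 4\right) \left(- \frac{17}{3}\right) \left(- \frac{13}{4}\right) = 2 \left(-19 - 4\right) \left(- \frac{17}{3}\right) \left(- \frac{13}{4}\right) = 2 \left(-23\right) \left(- \frac{17}{3}\right) \left(- \frac{13}{4}\right) = \left(-46\right) \left(- \frac{17}{3}\right) \left(- \frac{13}{4}\right) = \frac{782}{3} \left(- \frac{13}{4}\right) = - \frac{5083}{6}$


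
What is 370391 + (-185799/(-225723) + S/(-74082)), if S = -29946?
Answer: 344094611449739/929000627 ≈ 3.7039e+5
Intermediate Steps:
370391 + (-185799/(-225723) + S/(-74082)) = 370391 + (-185799/(-225723) - 29946/(-74082)) = 370391 + (-185799*(-1/225723) - 29946*(-1/74082)) = 370391 + (61933/75241 + 4991/12347) = 370391 + 1140214582/929000627 = 344094611449739/929000627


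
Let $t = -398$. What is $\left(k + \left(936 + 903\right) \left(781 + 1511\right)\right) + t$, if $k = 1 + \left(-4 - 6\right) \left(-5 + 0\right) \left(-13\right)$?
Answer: $4213941$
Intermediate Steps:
$k = -649$ ($k = 1 + \left(-10\right) \left(-5\right) \left(-13\right) = 1 + 50 \left(-13\right) = 1 - 650 = -649$)
$\left(k + \left(936 + 903\right) \left(781 + 1511\right)\right) + t = \left(-649 + \left(936 + 903\right) \left(781 + 1511\right)\right) - 398 = \left(-649 + 1839 \cdot 2292\right) - 398 = \left(-649 + 4214988\right) - 398 = 4214339 - 398 = 4213941$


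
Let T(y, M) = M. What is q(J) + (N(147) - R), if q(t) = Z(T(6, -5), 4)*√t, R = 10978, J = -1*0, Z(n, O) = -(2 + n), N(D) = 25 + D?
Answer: -10806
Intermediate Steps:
Z(n, O) = -2 - n
J = 0
q(t) = 3*√t (q(t) = (-2 - 1*(-5))*√t = (-2 + 5)*√t = 3*√t)
q(J) + (N(147) - R) = 3*√0 + ((25 + 147) - 1*10978) = 3*0 + (172 - 10978) = 0 - 10806 = -10806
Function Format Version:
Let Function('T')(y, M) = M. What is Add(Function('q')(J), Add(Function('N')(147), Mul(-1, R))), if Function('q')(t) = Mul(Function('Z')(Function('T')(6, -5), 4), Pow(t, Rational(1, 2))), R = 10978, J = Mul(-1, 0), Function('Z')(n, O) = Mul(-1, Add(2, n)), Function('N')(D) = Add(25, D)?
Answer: -10806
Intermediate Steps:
Function('Z')(n, O) = Add(-2, Mul(-1, n))
J = 0
Function('q')(t) = Mul(3, Pow(t, Rational(1, 2))) (Function('q')(t) = Mul(Add(-2, Mul(-1, -5)), Pow(t, Rational(1, 2))) = Mul(Add(-2, 5), Pow(t, Rational(1, 2))) = Mul(3, Pow(t, Rational(1, 2))))
Add(Function('q')(J), Add(Function('N')(147), Mul(-1, R))) = Add(Mul(3, Pow(0, Rational(1, 2))), Add(Add(25, 147), Mul(-1, 10978))) = Add(Mul(3, 0), Add(172, -10978)) = Add(0, -10806) = -10806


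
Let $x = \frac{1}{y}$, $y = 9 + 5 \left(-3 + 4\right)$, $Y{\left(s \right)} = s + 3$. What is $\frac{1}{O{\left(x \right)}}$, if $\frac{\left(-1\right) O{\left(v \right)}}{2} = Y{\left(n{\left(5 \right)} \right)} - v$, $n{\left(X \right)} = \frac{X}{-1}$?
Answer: $\frac{7}{29} \approx 0.24138$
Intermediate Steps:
$n{\left(X \right)} = - X$ ($n{\left(X \right)} = X \left(-1\right) = - X$)
$Y{\left(s \right)} = 3 + s$
$y = 14$ ($y = 9 + 5 \cdot 1 = 9 + 5 = 14$)
$x = \frac{1}{14} \approx 0.071429$
$O{\left(v \right)} = 4 + 2 v$ ($O{\left(v \right)} = - 2 \left(\left(3 - 5\right) - v\right) = - 2 \left(-2 - v\right) = 4 + 2 v$)
$\frac{1}{O{\left(x \right)}} = \frac{1}{4 + 2 \cdot \frac{1}{14}} = \frac{1}{4 + \frac{1}{7}} = \frac{1}{\frac{29}{7}} = \frac{7}{29}$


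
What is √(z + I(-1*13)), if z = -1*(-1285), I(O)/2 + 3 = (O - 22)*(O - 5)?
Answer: √2539 ≈ 50.388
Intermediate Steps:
I(O) = -6 + 2*(-22 + O)*(-5 + O) (I(O) = -6 + 2*((O - 22)*(O - 5)) = -6 + 2*((-22 + O)*(-5 + O)) = -6 + 2*(-22 + O)*(-5 + O))
z = 1285
√(z + I(-1*13)) = √(1285 + (214 - (-54)*13 + 2*(-1*13)²)) = √(1285 + (214 - 54*(-13) + 2*(-13)²)) = √(1285 + (214 + 702 + 2*169)) = √(1285 + (214 + 702 + 338)) = √(1285 + 1254) = √2539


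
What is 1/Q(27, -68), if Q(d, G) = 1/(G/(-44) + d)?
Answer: 314/11 ≈ 28.545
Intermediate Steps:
Q(d, G) = 1/(d - G/44) (Q(d, G) = 1/(G*(-1/44) + d) = 1/(-G/44 + d) = 1/(d - G/44))
1/Q(27, -68) = 1/(44/(-1*(-68) + 44*27)) = 1/(44/(68 + 1188)) = 1/(44/1256) = 1/(44*(1/1256)) = 1/(11/314) = 314/11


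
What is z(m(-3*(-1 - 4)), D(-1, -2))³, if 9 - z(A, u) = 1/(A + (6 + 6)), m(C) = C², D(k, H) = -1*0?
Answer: 9690843968/13312053 ≈ 727.98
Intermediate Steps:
D(k, H) = 0
z(A, u) = 9 - 1/(12 + A) (z(A, u) = 9 - 1/(A + (6 + 6)) = 9 - 1/(A + 12) = 9 - 1/(12 + A))
z(m(-3*(-1 - 4)), D(-1, -2))³ = ((107 + 9*(-3*(-1 - 4))²)/(12 + (-3*(-1 - 4))²))³ = ((107 + 9*(-3*(-5))²)/(12 + (-3*(-5))²))³ = ((107 + 9*15²)/(12 + 15²))³ = ((107 + 9*225)/(12 + 225))³ = ((107 + 2025)/237)³ = ((1/237)*2132)³ = (2132/237)³ = 9690843968/13312053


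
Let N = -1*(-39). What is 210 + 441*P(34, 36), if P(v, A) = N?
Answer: 17409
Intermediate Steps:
N = 39
P(v, A) = 39
210 + 441*P(34, 36) = 210 + 441*39 = 210 + 17199 = 17409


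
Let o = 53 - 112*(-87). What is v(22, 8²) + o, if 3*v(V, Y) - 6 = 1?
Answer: 29398/3 ≈ 9799.3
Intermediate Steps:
v(V, Y) = 7/3 (v(V, Y) = 2 + (⅓)*1 = 2 + ⅓ = 7/3)
o = 9797 (o = 53 + 9744 = 9797)
v(22, 8²) + o = 7/3 + 9797 = 29398/3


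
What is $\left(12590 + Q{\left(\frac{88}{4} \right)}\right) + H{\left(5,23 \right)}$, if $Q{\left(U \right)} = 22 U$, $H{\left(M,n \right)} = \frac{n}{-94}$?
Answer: $\frac{1228933}{94} \approx 13074.0$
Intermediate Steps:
$H{\left(M,n \right)} = - \frac{n}{94}$ ($H{\left(M,n \right)} = n \left(- \frac{1}{94}\right) = - \frac{n}{94}$)
$\left(12590 + Q{\left(\frac{88}{4} \right)}\right) + H{\left(5,23 \right)} = \left(12590 + 22 \cdot \frac{88}{4}\right) - \frac{23}{94} = \left(12590 + 22 \cdot 88 \cdot \frac{1}{4}\right) - \frac{23}{94} = \left(12590 + 22 \cdot 22\right) - \frac{23}{94} = \left(12590 + 484\right) - \frac{23}{94} = 13074 - \frac{23}{94} = \frac{1228933}{94}$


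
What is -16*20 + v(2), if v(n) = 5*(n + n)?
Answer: -300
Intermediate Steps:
v(n) = 10*n (v(n) = 5*(2*n) = 10*n)
-16*20 + v(2) = -16*20 + 10*2 = -320 + 20 = -300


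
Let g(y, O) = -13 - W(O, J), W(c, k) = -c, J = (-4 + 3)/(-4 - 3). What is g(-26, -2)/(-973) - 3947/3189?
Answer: -3792596/3102897 ≈ -1.2223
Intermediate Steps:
J = ⅐ (J = -1/(-7) = -1*(-⅐) = ⅐ ≈ 0.14286)
g(y, O) = -13 + O (g(y, O) = -13 - (-1)*O = -13 + O)
g(-26, -2)/(-973) - 3947/3189 = (-13 - 2)/(-973) - 3947/3189 = -15*(-1/973) - 3947*1/3189 = 15/973 - 3947/3189 = -3792596/3102897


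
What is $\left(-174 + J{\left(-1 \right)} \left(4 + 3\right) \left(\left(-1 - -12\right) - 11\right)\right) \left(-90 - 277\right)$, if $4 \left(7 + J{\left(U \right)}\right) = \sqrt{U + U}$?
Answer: $63858$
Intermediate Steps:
$J{\left(U \right)} = -7 + \frac{\sqrt{2} \sqrt{U}}{4}$ ($J{\left(U \right)} = -7 + \frac{\sqrt{U + U}}{4} = -7 + \frac{\sqrt{2 U}}{4} = -7 + \frac{\sqrt{2} \sqrt{U}}{4}$)
$\left(-174 + J{\left(-1 \right)} \left(4 + 3\right) \left(\left(-1 - -12\right) - 11\right)\right) \left(-90 - 277\right) = \left(-174 + \left(-7 + \frac{\sqrt{2} \sqrt{-1}}{4}\right) \left(4 + 3\right) \left(\left(-1 - -12\right) - 11\right)\right) \left(-90 - 277\right) = \left(-174 + \left(-7 + \frac{\sqrt{2} i}{4}\right) 7 \left(\left(-1 + 12\right) - 11\right)\right) \left(-367\right) = \left(-174 + \left(-7 + \frac{i \sqrt{2}}{4}\right) 7 \left(11 - 11\right)\right) \left(-367\right) = \left(-174 + \left(-7 + \frac{i \sqrt{2}}{4}\right) 7 \cdot 0\right) \left(-367\right) = \left(-174 + \left(-7 + \frac{i \sqrt{2}}{4}\right) 0\right) \left(-367\right) = \left(-174 + 0\right) \left(-367\right) = \left(-174\right) \left(-367\right) = 63858$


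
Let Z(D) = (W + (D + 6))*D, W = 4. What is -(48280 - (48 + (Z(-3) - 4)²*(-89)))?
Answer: -103857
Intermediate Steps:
Z(D) = D*(10 + D) (Z(D) = (4 + (D + 6))*D = (4 + (6 + D))*D = (10 + D)*D = D*(10 + D))
-(48280 - (48 + (Z(-3) - 4)²*(-89))) = -(48280 - (48 + (-3*(10 - 3) - 4)²*(-89))) = -(48280 - (48 + (-3*7 - 4)²*(-89))) = -(48280 - (48 + (-21 - 4)²*(-89))) = -(48280 - (48 + (-25)²*(-89))) = -(48280 - (48 + 625*(-89))) = -(48280 - (48 - 55625)) = -(48280 - 1*(-55577)) = -(48280 + 55577) = -1*103857 = -103857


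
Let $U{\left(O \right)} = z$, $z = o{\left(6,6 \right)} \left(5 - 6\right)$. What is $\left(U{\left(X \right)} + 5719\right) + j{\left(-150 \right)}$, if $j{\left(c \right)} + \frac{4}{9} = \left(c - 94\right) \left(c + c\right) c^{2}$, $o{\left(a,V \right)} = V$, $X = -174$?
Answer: $\frac{14823051413}{9} \approx 1.647 \cdot 10^{9}$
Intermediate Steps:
$z = -6$ ($z = 6 \left(5 - 6\right) = 6 \left(-1\right) = -6$)
$U{\left(O \right)} = -6$
$j{\left(c \right)} = - \frac{4}{9} + 2 c^{3} \left(-94 + c\right)$ ($j{\left(c \right)} = - \frac{4}{9} + \left(c - 94\right) \left(c + c\right) c^{2} = - \frac{4}{9} + \left(-94 + c\right) 2 c c^{2} = - \frac{4}{9} + 2 c \left(-94 + c\right) c^{2} = - \frac{4}{9} + 2 c^{3} \left(-94 + c\right)$)
$\left(U{\left(X \right)} + 5719\right) + j{\left(-150 \right)} = \left(-6 + 5719\right) - \left(\frac{4}{9} - 1012500000 - 634500000\right) = 5713 - - \frac{14822999996}{9} = 5713 + \left(- \frac{4}{9} + 634500000 + 1012500000\right) = 5713 + \frac{14822999996}{9} = \frac{14823051413}{9}$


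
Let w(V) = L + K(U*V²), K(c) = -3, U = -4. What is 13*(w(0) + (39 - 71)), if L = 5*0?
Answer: -455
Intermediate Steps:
L = 0
w(V) = -3 (w(V) = 0 - 3 = -3)
13*(w(0) + (39 - 71)) = 13*(-3 + (39 - 71)) = 13*(-3 - 32) = 13*(-35) = -455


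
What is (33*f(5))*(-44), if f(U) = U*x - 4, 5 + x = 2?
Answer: 27588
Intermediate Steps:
x = -3 (x = -5 + 2 = -3)
f(U) = -4 - 3*U (f(U) = U*(-3) - 4 = -3*U - 4 = -4 - 3*U)
(33*f(5))*(-44) = (33*(-4 - 3*5))*(-44) = (33*(-4 - 15))*(-44) = (33*(-19))*(-44) = -627*(-44) = 27588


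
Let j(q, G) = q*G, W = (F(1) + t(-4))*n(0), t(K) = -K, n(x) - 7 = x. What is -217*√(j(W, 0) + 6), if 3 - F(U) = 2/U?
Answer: -217*√6 ≈ -531.54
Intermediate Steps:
F(U) = 3 - 2/U
n(x) = 7 + x
W = 35 (W = ((3 - 2/1) - 1*(-4))*(7 + 0) = ((3 - 2*1) + 4)*7 = ((3 - 2) + 4)*7 = (1 + 4)*7 = 5*7 = 35)
j(q, G) = G*q
-217*√(j(W, 0) + 6) = -217*√(0*35 + 6) = -217*√(0 + 6) = -217*√6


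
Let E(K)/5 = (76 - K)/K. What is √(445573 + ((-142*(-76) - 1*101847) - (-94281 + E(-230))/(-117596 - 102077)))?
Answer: √17107680345963806/219673 ≈ 595.41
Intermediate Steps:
E(K) = 5*(76 - K)/K (E(K) = 5*((76 - K)/K) = 5*(76 - K)/K)
√(445573 + ((-142*(-76) - 1*101847) - (-94281 + E(-230))/(-117596 - 102077))) = √(445573 + ((-142*(-76) - 1*101847) - (-94281 + (-5 + 380/(-230)))/(-117596 - 102077))) = √(445573 + ((10792 - 101847) - (-94281 + (-5 + 380*(-1/230)))/(-219673))) = √(445573 + (-91055 - (-94281 + (-5 - 38/23))*(-1)/219673)) = √(445573 + (-91055 - (-94281 - 153/23)*(-1)/219673)) = √(445573 + (-91055 - (-2168616)*(-1)/(23*219673))) = √(445573 + (-91055 - 1*2168616/5052479)) = √(445573 + (-91055 - 2168616/5052479)) = √(445573 - 460055643961/5052479) = √(1791192581506/5052479) = √17107680345963806/219673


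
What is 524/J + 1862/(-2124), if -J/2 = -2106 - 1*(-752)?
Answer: -491165/718974 ≈ -0.68315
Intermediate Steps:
J = 2708 (J = -2*(-2106 - 1*(-752)) = -2*(-2106 + 752) = -2*(-1354) = 2708)
524/J + 1862/(-2124) = 524/2708 + 1862/(-2124) = 524*(1/2708) + 1862*(-1/2124) = 131/677 - 931/1062 = -491165/718974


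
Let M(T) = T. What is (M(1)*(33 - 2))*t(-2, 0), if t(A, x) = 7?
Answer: 217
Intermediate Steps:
(M(1)*(33 - 2))*t(-2, 0) = (1*(33 - 2))*7 = (1*31)*7 = 31*7 = 217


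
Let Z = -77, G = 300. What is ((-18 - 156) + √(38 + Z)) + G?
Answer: 126 + I*√39 ≈ 126.0 + 6.245*I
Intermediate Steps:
((-18 - 156) + √(38 + Z)) + G = ((-18 - 156) + √(38 - 77)) + 300 = (-174 + √(-39)) + 300 = (-174 + I*√39) + 300 = 126 + I*√39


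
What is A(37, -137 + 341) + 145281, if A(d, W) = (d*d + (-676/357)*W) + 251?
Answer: 1025603/7 ≈ 1.4651e+5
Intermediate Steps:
A(d, W) = 251 + d² - 676*W/357 (A(d, W) = (d² + (-676*1/357)*W) + 251 = (d² - 676*W/357) + 251 = 251 + d² - 676*W/357)
A(37, -137 + 341) + 145281 = (251 + 37² - 676*(-137 + 341)/357) + 145281 = (251 + 1369 - 676/357*204) + 145281 = (251 + 1369 - 2704/7) + 145281 = 8636/7 + 145281 = 1025603/7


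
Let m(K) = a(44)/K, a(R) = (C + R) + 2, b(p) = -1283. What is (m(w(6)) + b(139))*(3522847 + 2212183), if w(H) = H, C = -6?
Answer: -21959429870/3 ≈ -7.3198e+9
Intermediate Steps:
a(R) = -4 + R (a(R) = (-6 + R) + 2 = -4 + R)
m(K) = 40/K (m(K) = (-4 + 44)/K = 40/K)
(m(w(6)) + b(139))*(3522847 + 2212183) = (40/6 - 1283)*(3522847 + 2212183) = (40*(⅙) - 1283)*5735030 = (20/3 - 1283)*5735030 = -3829/3*5735030 = -21959429870/3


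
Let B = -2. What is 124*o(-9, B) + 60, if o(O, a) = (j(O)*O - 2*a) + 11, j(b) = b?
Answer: 11964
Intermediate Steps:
o(O, a) = 11 + O² - 2*a (o(O, a) = (O*O - 2*a) + 11 = (O² - 2*a) + 11 = 11 + O² - 2*a)
124*o(-9, B) + 60 = 124*(11 + (-9)² - 2*(-2)) + 60 = 124*(11 + 81 + 4) + 60 = 124*96 + 60 = 11904 + 60 = 11964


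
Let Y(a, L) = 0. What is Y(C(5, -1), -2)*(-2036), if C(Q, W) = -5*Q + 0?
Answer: 0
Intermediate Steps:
C(Q, W) = -5*Q
Y(C(5, -1), -2)*(-2036) = 0*(-2036) = 0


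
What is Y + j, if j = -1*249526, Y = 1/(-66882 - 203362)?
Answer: -67432904345/270244 ≈ -2.4953e+5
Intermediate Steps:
Y = -1/270244 (Y = 1/(-270244) = -1/270244 ≈ -3.7004e-6)
j = -249526
Y + j = -1/270244 - 249526 = -67432904345/270244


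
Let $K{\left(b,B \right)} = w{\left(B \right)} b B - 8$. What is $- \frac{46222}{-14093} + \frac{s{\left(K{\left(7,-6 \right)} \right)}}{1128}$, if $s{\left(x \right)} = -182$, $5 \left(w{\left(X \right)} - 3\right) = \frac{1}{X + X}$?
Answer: $\frac{24786745}{7948452} \approx 3.1184$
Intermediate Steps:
$w{\left(X \right)} = 3 + \frac{1}{10 X}$ ($w{\left(X \right)} = 3 + \frac{1}{5 \left(X + X\right)} = 3 + \frac{1}{5 \cdot 2 X} = 3 + \frac{\frac{1}{2} \frac{1}{X}}{5} = 3 + \frac{1}{10 X}$)
$K{\left(b,B \right)} = -8 + B b \left(3 + \frac{1}{10 B}\right)$ ($K{\left(b,B \right)} = \left(3 + \frac{1}{10 B}\right) b B - 8 = b \left(3 + \frac{1}{10 B}\right) B - 8 = B b \left(3 + \frac{1}{10 B}\right) - 8 = -8 + B b \left(3 + \frac{1}{10 B}\right)$)
$- \frac{46222}{-14093} + \frac{s{\left(K{\left(7,-6 \right)} \right)}}{1128} = - \frac{46222}{-14093} - \frac{182}{1128} = \left(-46222\right) \left(- \frac{1}{14093}\right) - \frac{91}{564} = \frac{46222}{14093} - \frac{91}{564} = \frac{24786745}{7948452}$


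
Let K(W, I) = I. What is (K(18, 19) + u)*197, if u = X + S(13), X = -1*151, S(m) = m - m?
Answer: -26004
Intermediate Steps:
S(m) = 0
X = -151
u = -151 (u = -151 + 0 = -151)
(K(18, 19) + u)*197 = (19 - 151)*197 = -132*197 = -26004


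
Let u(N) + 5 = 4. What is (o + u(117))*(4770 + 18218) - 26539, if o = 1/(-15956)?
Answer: -197568950/3989 ≈ -49528.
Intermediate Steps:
o = -1/15956 ≈ -6.2672e-5
u(N) = -1 (u(N) = -5 + 4 = -1)
(o + u(117))*(4770 + 18218) - 26539 = (-1/15956 - 1)*(4770 + 18218) - 26539 = -15957/15956*22988 - 26539 = -91704879/3989 - 26539 = -197568950/3989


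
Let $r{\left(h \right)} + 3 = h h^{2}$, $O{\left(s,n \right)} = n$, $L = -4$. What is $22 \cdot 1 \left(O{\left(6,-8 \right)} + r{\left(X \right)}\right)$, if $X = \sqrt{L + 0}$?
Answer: $-242 - 176 i \approx -242.0 - 176.0 i$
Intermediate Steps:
$X = 2 i$ ($X = \sqrt{-4 + 0} = \sqrt{-4} = 2 i \approx 2.0 i$)
$r{\left(h \right)} = -3 + h^{3}$ ($r{\left(h \right)} = -3 + h h^{2} = -3 + h^{3}$)
$22 \cdot 1 \left(O{\left(6,-8 \right)} + r{\left(X \right)}\right) = 22 \cdot 1 \left(-8 - \left(3 - \left(2 i\right)^{3}\right)\right) = 22 \left(-8 - \left(3 + 8 i\right)\right) = 22 \left(-11 - 8 i\right) = -242 - 176 i$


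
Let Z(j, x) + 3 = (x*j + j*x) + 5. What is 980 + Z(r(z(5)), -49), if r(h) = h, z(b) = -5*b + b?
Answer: 2942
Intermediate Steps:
z(b) = -4*b
Z(j, x) = 2 + 2*j*x (Z(j, x) = -3 + ((x*j + j*x) + 5) = -3 + ((j*x + j*x) + 5) = -3 + (2*j*x + 5) = -3 + (5 + 2*j*x) = 2 + 2*j*x)
980 + Z(r(z(5)), -49) = 980 + (2 + 2*(-4*5)*(-49)) = 980 + (2 + 2*(-20)*(-49)) = 980 + (2 + 1960) = 980 + 1962 = 2942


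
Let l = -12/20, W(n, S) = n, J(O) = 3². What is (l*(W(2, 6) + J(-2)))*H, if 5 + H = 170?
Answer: -1089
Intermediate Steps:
J(O) = 9
l = -⅗ (l = -12*1/20 = -⅗ ≈ -0.60000)
H = 165 (H = -5 + 170 = 165)
(l*(W(2, 6) + J(-2)))*H = -3*(2 + 9)/5*165 = -⅗*11*165 = -33/5*165 = -1089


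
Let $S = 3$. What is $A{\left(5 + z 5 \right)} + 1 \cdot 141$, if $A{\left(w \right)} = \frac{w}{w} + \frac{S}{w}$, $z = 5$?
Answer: $\frac{1421}{10} \approx 142.1$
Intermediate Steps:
$A{\left(w \right)} = 1 + \frac{3}{w}$ ($A{\left(w \right)} = \frac{w}{w} + \frac{3}{w} = 1 + \frac{3}{w}$)
$A{\left(5 + z 5 \right)} + 1 \cdot 141 = \frac{3 + \left(5 + 5 \cdot 5\right)}{5 + 5 \cdot 5} + 1 \cdot 141 = \frac{3 + \left(5 + 25\right)}{5 + 25} + 141 = \frac{3 + 30}{30} + 141 = \frac{1}{30} \cdot 33 + 141 = \frac{11}{10} + 141 = \frac{1421}{10}$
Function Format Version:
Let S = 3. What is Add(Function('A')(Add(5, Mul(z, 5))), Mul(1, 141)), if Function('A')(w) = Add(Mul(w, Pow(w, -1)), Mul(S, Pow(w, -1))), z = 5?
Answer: Rational(1421, 10) ≈ 142.10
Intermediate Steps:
Function('A')(w) = Add(1, Mul(3, Pow(w, -1))) (Function('A')(w) = Add(Mul(w, Pow(w, -1)), Mul(3, Pow(w, -1))) = Add(1, Mul(3, Pow(w, -1))))
Add(Function('A')(Add(5, Mul(z, 5))), Mul(1, 141)) = Add(Mul(Pow(Add(5, Mul(5, 5)), -1), Add(3, Add(5, Mul(5, 5)))), Mul(1, 141)) = Add(Mul(Pow(Add(5, 25), -1), Add(3, Add(5, 25))), 141) = Add(Mul(Pow(30, -1), Add(3, 30)), 141) = Add(Mul(Rational(1, 30), 33), 141) = Add(Rational(11, 10), 141) = Rational(1421, 10)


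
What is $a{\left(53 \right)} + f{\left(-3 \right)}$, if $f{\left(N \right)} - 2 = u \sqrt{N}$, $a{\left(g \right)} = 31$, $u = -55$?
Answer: $33 - 55 i \sqrt{3} \approx 33.0 - 95.263 i$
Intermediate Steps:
$f{\left(N \right)} = 2 - 55 \sqrt{N}$
$a{\left(53 \right)} + f{\left(-3 \right)} = 31 + \left(2 - 55 \sqrt{-3}\right) = 31 + \left(2 - 55 i \sqrt{3}\right) = 33 - 55 i \sqrt{3}$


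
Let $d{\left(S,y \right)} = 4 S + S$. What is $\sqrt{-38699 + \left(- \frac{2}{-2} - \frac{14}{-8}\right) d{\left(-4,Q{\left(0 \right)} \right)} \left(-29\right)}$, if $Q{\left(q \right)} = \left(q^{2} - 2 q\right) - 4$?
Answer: $4 i \sqrt{2319} \approx 192.62 i$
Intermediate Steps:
$Q{\left(q \right)} = -4 + q^{2} - 2 q$
$d{\left(S,y \right)} = 5 S$
$\sqrt{-38699 + \left(- \frac{2}{-2} - \frac{14}{-8}\right) d{\left(-4,Q{\left(0 \right)} \right)} \left(-29\right)} = \sqrt{-38699 + \left(- \frac{2}{-2} - \frac{14}{-8}\right) 5 \left(-4\right) \left(-29\right)} = \sqrt{-38699 + \left(\left(-2\right) \left(- \frac{1}{2}\right) - - \frac{7}{4}\right) \left(-20\right) \left(-29\right)} = \sqrt{-38699 + \left(1 + \frac{7}{4}\right) \left(-20\right) \left(-29\right)} = \sqrt{-38699 + \frac{11}{4} \left(-20\right) \left(-29\right)} = \sqrt{-38699 - -1595} = \sqrt{-38699 + 1595} = \sqrt{-37104} = 4 i \sqrt{2319}$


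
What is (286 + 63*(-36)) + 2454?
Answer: 472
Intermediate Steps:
(286 + 63*(-36)) + 2454 = (286 - 2268) + 2454 = -1982 + 2454 = 472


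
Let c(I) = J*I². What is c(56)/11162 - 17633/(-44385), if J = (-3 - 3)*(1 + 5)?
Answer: -218821337/22519335 ≈ -9.7170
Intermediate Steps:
J = -36 (J = -6*6 = -36)
c(I) = -36*I²
c(56)/11162 - 17633/(-44385) = -36*56²/11162 - 17633/(-44385) = -36*3136*(1/11162) - 17633*(-1/44385) = -112896*1/11162 + 1603/4035 = -56448/5581 + 1603/4035 = -218821337/22519335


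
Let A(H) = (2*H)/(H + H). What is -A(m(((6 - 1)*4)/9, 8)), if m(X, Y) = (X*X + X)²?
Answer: -1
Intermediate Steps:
m(X, Y) = (X + X²)² (m(X, Y) = (X² + X)² = (X + X²)²)
A(H) = 1 (A(H) = (2*H)/((2*H)) = (2*H)*(1/(2*H)) = 1)
-A(m(((6 - 1)*4)/9, 8)) = -1*1 = -1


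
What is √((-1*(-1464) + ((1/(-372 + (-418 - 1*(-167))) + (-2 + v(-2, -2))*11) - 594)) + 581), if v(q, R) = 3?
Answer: 5*√22697759/623 ≈ 38.236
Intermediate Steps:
√((-1*(-1464) + ((1/(-372 + (-418 - 1*(-167))) + (-2 + v(-2, -2))*11) - 594)) + 581) = √((-1*(-1464) + ((1/(-372 + (-418 - 1*(-167))) + (-2 + 3)*11) - 594)) + 581) = √((1464 + ((1/(-372 + (-418 + 167)) + 1*11) - 594)) + 581) = √((1464 + ((1/(-372 - 251) + 11) - 594)) + 581) = √((1464 + ((1/(-623) + 11) - 594)) + 581) = √((1464 + ((-1/623 + 11) - 594)) + 581) = √((1464 + (6852/623 - 594)) + 581) = √((1464 - 363210/623) + 581) = √(548862/623 + 581) = √(910825/623) = 5*√22697759/623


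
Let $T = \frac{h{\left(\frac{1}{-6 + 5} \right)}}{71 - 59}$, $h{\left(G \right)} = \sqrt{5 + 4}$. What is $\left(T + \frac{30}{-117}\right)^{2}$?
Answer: $\frac{1}{24336} \approx 4.1091 \cdot 10^{-5}$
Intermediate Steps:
$h{\left(G \right)} = 3$ ($h{\left(G \right)} = \sqrt{9} = 3$)
$T = \frac{1}{4}$ ($T = \frac{3}{71 - 59} = \frac{3}{12} = 3 \cdot \frac{1}{12} = \frac{1}{4} \approx 0.25$)
$\left(T + \frac{30}{-117}\right)^{2} = \left(\frac{1}{4} + \frac{30}{-117}\right)^{2} = \left(\frac{1}{4} + 30 \left(- \frac{1}{117}\right)\right)^{2} = \left(\frac{1}{4} - \frac{10}{39}\right)^{2} = \left(- \frac{1}{156}\right)^{2} = \frac{1}{24336}$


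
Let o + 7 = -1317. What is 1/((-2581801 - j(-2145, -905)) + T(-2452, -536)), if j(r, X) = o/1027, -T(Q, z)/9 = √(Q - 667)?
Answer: -907699675727/2343498849114539880 + 1054729*I*√3119/781166283038179960 ≈ -3.8733e-7 + 7.5406e-11*I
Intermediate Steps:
o = -1324 (o = -7 - 1317 = -1324)
T(Q, z) = -9*√(-667 + Q) (T(Q, z) = -9*√(Q - 667) = -9*√(-667 + Q))
j(r, X) = -1324/1027
1/((-2581801 - j(-2145, -905)) + T(-2452, -536)) = 1/((-2581801 - 1*(-1324/1027)) - 9*√(-667 - 2452)) = 1/((-2581801 + 1324/1027) - 9*I*√3119) = 1/(-2651508303/1027 - 9*I*√3119)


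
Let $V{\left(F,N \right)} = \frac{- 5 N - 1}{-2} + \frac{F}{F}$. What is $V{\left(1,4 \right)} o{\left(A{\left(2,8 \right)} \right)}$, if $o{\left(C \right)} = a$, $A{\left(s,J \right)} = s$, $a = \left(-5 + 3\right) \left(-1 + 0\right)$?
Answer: $23$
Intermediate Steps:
$a = 2$ ($a = \left(-2\right) \left(-1\right) = 2$)
$V{\left(F,N \right)} = \frac{3}{2} + \frac{5 N}{2}$ ($V{\left(F,N \right)} = \left(-1 - 5 N\right) \left(- \frac{1}{2}\right) + 1 = \left(\frac{1}{2} + \frac{5 N}{2}\right) + 1 = \frac{3}{2} + \frac{5 N}{2}$)
$o{\left(C \right)} = 2$
$V{\left(1,4 \right)} o{\left(A{\left(2,8 \right)} \right)} = \left(\frac{3}{2} + \frac{5}{2} \cdot 4\right) 2 = \left(\frac{3}{2} + 10\right) 2 = \frac{23}{2} \cdot 2 = 23$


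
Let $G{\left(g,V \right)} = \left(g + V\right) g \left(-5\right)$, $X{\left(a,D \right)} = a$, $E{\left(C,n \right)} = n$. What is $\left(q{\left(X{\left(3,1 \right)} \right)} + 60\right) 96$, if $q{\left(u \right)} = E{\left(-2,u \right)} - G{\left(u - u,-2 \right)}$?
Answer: $6048$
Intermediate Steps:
$G{\left(g,V \right)} = - 5 g \left(V + g\right)$ ($G{\left(g,V \right)} = \left(V + g\right) g \left(-5\right) = g \left(V + g\right) \left(-5\right) = - 5 g \left(V + g\right)$)
$q{\left(u \right)} = u$ ($q{\left(u \right)} = u - - 5 \left(u - u\right) \left(-2 + \left(u - u\right)\right) = u - \left(-5\right) 0 \left(-2 + 0\right) = u - \left(-5\right) 0 \left(-2\right) = u - 0 = u + 0 = u$)
$\left(q{\left(X{\left(3,1 \right)} \right)} + 60\right) 96 = \left(3 + 60\right) 96 = 63 \cdot 96 = 6048$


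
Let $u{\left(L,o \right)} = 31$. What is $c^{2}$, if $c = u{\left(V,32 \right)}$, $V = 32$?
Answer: $961$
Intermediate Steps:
$c = 31$
$c^{2} = 31^{2} = 961$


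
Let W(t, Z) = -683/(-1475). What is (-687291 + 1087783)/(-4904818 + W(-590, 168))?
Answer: -590725700/7234605867 ≈ -0.081653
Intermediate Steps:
W(t, Z) = 683/1475 (W(t, Z) = -683*(-1/1475) = 683/1475)
(-687291 + 1087783)/(-4904818 + W(-590, 168)) = (-687291 + 1087783)/(-4904818 + 683/1475) = 400492/(-7234605867/1475) = 400492*(-1475/7234605867) = -590725700/7234605867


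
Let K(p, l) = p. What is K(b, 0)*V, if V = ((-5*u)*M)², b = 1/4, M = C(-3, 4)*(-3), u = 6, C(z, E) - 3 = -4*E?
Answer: 342225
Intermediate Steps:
C(z, E) = 3 - 4*E
M = 39 (M = (3 - 4*4)*(-3) = (3 - 16)*(-3) = -13*(-3) = 39)
b = ¼ ≈ 0.25000
V = 1368900 (V = (-5*6*39)² = (-30*39)² = (-1170)² = 1368900)
K(b, 0)*V = (¼)*1368900 = 342225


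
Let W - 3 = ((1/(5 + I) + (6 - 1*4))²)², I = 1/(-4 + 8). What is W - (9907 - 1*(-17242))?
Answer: -5274903770/194481 ≈ -27123.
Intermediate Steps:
I = ¼ (I = 1/4 = ¼ ≈ 0.25000)
W = 5060899/194481 (W = 3 + ((1/(5 + ¼) + (6 - 1*4))²)² = 3 + ((1/(21/4) + (6 - 4))²)² = 3 + ((4/21 + 2)²)² = 3 + ((46/21)²)² = 3 + (2116/441)² = 3 + 4477456/194481 = 5060899/194481 ≈ 26.023)
W - (9907 - 1*(-17242)) = 5060899/194481 - (9907 - 1*(-17242)) = 5060899/194481 - (9907 + 17242) = 5060899/194481 - 1*27149 = 5060899/194481 - 27149 = -5274903770/194481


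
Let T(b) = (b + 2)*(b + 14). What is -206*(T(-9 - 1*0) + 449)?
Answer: -85284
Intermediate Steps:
T(b) = (2 + b)*(14 + b)
-206*(T(-9 - 1*0) + 449) = -206*((28 + (-9 - 1*0)² + 16*(-9 - 1*0)) + 449) = -206*((28 + (-9 + 0)² + 16*(-9 + 0)) + 449) = -206*((28 + (-9)² + 16*(-9)) + 449) = -206*((28 + 81 - 144) + 449) = -206*(-35 + 449) = -206*414 = -85284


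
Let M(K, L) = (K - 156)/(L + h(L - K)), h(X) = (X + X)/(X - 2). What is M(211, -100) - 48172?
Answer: -1477837831/30678 ≈ -48173.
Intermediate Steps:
h(X) = 2*X/(-2 + X) (h(X) = (2*X)/(-2 + X) = 2*X/(-2 + X))
M(K, L) = (-156 + K)/(L + 2*(L - K)/(-2 + L - K)) (M(K, L) = (K - 156)/(L + 2*(L - K)/(-2 + (L - K))) = (-156 + K)/(L + 2*(L - K)/(-2 + L - K)))
M(211, -100) - 48172 = (-156 + 211)*(2 + 211 - 1*(-100))/(-2*(-100) + 2*211 - 100*(2 + 211 - 1*(-100))) - 48172 = 55*(2 + 211 + 100)/(200 + 422 - 100*(2 + 211 + 100)) - 48172 = 55*313/(200 + 422 - 100*313) - 48172 = 55*313/(200 + 422 - 31300) - 48172 = 55*313/(-30678) - 48172 = -1/30678*55*313 - 48172 = -17215/30678 - 48172 = -1477837831/30678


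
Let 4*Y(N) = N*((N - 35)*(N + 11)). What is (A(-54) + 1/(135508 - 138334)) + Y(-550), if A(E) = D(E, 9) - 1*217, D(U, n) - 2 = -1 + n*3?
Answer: -61262030120/1413 ≈ -4.3356e+7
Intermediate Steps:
D(U, n) = 1 + 3*n (D(U, n) = 2 + (-1 + n*3) = 2 + (-1 + 3*n) = 1 + 3*n)
A(E) = -189 (A(E) = (1 + 3*9) - 1*217 = (1 + 27) - 217 = 28 - 217 = -189)
Y(N) = N*(-35 + N)*(11 + N)/4 (Y(N) = (N*((N - 35)*(N + 11)))/4 = (N*((-35 + N)*(11 + N)))/4 = (N*(-35 + N)*(11 + N))/4 = N*(-35 + N)*(11 + N)/4)
(A(-54) + 1/(135508 - 138334)) + Y(-550) = (-189 + 1/(135508 - 138334)) + (1/4)*(-550)*(-385 + (-550)**2 - 24*(-550)) = (-189 + 1/(-2826)) + (1/4)*(-550)*(-385 + 302500 + 13200) = (-189 - 1/2826) + (1/4)*(-550)*315315 = -534115/2826 - 86711625/2 = -61262030120/1413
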